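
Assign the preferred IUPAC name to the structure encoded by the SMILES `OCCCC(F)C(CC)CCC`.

5-ethyl-4-fluorooctan-1-ol

The longest chain bearing the –OH group is 8 carbons long (octane).
An alcohol (–OH) is the principal characteristic group, giving the suffix -ol.
The numbering direction is chosen so that numbering from this end puts the hydroxyl group at C-1 rather than C-8.
That gives the hydroxyl at C-1; an ethyl group at C-5; a fluoro group at C-4.
Substituent prefixes are cited in alphabetical order (multiplying prefixes like di-/tri- are ignored for ordering).
The name is 5-ethyl-4-fluorooctan-1-ol.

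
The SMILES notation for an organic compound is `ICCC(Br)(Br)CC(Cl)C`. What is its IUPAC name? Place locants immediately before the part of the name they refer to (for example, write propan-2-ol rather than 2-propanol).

The longest continuous carbon chain has 6 atoms, so the parent hydride is hexane.
The numbering direction is chosen so that the substituent locant set {1,3,3,5} is lower than {2,4,4,6} at the first point of difference.
With this numbering: two bromo groups at C-3; a chloro group at C-5; an iodo group at C-1.
Substituent prefixes are cited in alphabetical order (multiplying prefixes like di-/tri- are ignored for ordering).
The name is 3,3-dibromo-5-chloro-1-iodohexane.

3,3-dibromo-5-chloro-1-iodohexane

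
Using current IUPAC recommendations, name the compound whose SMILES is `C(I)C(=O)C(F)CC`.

The longest chain bearing the carbonyl is 5 carbons long (pentane).
A ketone (C=O on an internal carbon) is the principal characteristic group, giving the suffix -one.
The numbering direction is chosen so that numbering from this end puts the carbonyl group at C-2 rather than C-4.
This places the carbonyl at C-2; a fluoro group at C-3; an iodo group at C-1.
The substituents are ordered alphabetically, ignoring any di-/tri- multipliers.
Assembling the pieces gives 3-fluoro-1-iodopentan-2-one.

3-fluoro-1-iodopentan-2-one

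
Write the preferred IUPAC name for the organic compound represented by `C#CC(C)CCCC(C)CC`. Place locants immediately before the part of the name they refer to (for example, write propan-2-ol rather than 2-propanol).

The longest carbon chain that includes the multiple bond has 9 carbons, so the parent hydride is nonane.
A C≡C triple bond in the chain gives the infix -yne-.
The numbering direction is chosen so that numbering from this end puts the triple bond at C-1 rather than C-8.
That gives the triple bond between C-1 and C-2; methyl groups at C-3 and C-7.
Assembling the pieces gives 3,7-dimethylnon-1-yne.

3,7-dimethylnon-1-yne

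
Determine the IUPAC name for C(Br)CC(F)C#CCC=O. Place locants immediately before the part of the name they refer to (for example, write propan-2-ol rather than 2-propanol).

7-bromo-5-fluorohept-3-ynal

The longest carbon chain that includes the –CHO group and the multiple bond has 7 carbons, so the parent hydride is heptane.
The principal characteristic group is an aldehyde (terminal –CHO), named with the suffix -al.
There is one C≡C triple bond, indicated by the ending -yne.
Number the chain so that the aldehyde carbon is C-1 by definition.
This places the triple bond between C-3 and C-4; a bromo group at C-7; a fluoro group at C-5.
Prefixes are listed alphabetically: bromo, fluoro.
Putting it together: 7-bromo-5-fluorohept-3-ynal.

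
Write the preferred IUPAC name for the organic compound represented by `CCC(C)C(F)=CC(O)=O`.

3-fluoro-4-methylhex-2-enoic acid

The longest carbon chain that includes the –COOH group and the multiple bond has 6 carbons, so the parent hydride is hexane.
A carboxylic acid (terminal –COOH) is the principal characteristic group, giving the suffix -oic acid.
A C=C double bond in the chain gives the infix -ene-.
Number the chain so that the carboxylic acid carbon is C-1 by definition.
This places the double bond between C-2 and C-3; a fluoro group at C-3; a methyl group at C-4.
Prefixes are listed alphabetically: fluoro, methyl.
Putting it together: 3-fluoro-4-methylhex-2-enoic acid.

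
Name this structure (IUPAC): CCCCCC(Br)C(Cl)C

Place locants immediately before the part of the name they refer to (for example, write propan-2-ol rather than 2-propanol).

3-bromo-2-chlorooctane

The longest continuous carbon chain has 8 atoms, so the parent hydride is octane.
Number the chain so that the substituent locant set {2,3} is lower than {6,7} at the first point of difference.
That gives a bromo group at C-3; a chloro group at C-2.
The substituents are ordered alphabetically, ignoring any di-/tri- multipliers.
The name is 3-bromo-2-chlorooctane.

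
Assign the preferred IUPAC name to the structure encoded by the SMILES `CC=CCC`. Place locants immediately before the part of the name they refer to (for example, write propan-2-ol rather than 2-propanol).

pent-2-ene

The longest carbon chain that includes the multiple bond has 5 carbons, so the parent hydride is pentane.
There is one C=C double bond, indicated by the ending -ene.
Choose the numbering such that numbering from this end puts the double bond at C-2 rather than C-3.
That gives the double bond between C-2 and C-3.
Assembling the pieces gives pent-2-ene.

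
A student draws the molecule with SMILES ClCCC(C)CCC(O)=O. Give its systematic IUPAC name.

The longest chain bearing the –COOH group is 6 carbons long (hexane).
The highest-priority functional group is a carboxylic acid (terminal –COOH), so the name ends in -oic acid.
The numbering direction is chosen so that the carboxylic acid carbon is C-1 by definition.
This places a chloro group at C-6; a methyl group at C-4.
Prefixes are listed alphabetically: chloro, methyl.
Assembling the pieces gives 6-chloro-4-methylhexanoic acid.

6-chloro-4-methylhexanoic acid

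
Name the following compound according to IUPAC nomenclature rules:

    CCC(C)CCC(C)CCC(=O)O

The longest chain bearing the –COOH group is 9 carbons long (nonane).
The highest-priority functional group is a carboxylic acid (terminal –COOH), so the name ends in -oic acid.
The numbering direction is chosen so that the carboxylic acid carbon is C-1 by definition.
With this numbering: methyl groups at C-4 and C-7.
The name is 4,7-dimethylnonanoic acid.

4,7-dimethylnonanoic acid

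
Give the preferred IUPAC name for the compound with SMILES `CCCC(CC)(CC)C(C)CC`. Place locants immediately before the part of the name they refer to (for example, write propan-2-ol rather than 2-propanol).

4,4-diethyl-3-methylheptane

The longest carbon chain is 7 atoms: the parent is heptane.
Choose the numbering such that the substituent locant set {3,4,4} is lower than {4,4,5} at the first point of difference.
This places two ethyl groups at C-4; a methyl group at C-3.
The substituents are ordered alphabetically, ignoring any di-/tri- multipliers.
Assembling the pieces gives 4,4-diethyl-3-methylheptane.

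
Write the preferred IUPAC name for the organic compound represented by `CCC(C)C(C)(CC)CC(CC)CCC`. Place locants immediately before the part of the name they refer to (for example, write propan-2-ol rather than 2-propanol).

4,6-diethyl-3,4-dimethylnonane

The parent chain contains 9 carbons (nonane).
Choose the numbering such that the substituent locant set {3,4,4,6} is lower than {4,6,6,7} at the first point of difference.
This places ethyl groups at C-4 and C-6; methyl groups at C-3 and C-4.
The substituents are ordered alphabetically, ignoring any di-/tri- multipliers.
Assembling the pieces gives 4,6-diethyl-3,4-dimethylnonane.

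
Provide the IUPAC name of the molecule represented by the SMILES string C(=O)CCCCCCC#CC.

Counting along the main chain through the –CHO group and the multiple bond gives 10 carbons: the parent is decane.
The principal characteristic group is an aldehyde (terminal –CHO), named with the suffix -al.
A C≡C triple bond in the chain gives the infix -yne-.
Choose the numbering such that the aldehyde carbon is C-1 by definition.
With this numbering: the triple bond between C-8 and C-9.
Assembling the pieces gives dec-8-ynal.

dec-8-ynal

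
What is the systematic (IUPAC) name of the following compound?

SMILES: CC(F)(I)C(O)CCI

4-fluoro-1,4-diiodopentan-3-ol

The longest chain bearing the –OH group is 5 carbons long (pentane).
An alcohol (–OH) is the principal characteristic group, giving the suffix -ol.
The numbering direction is chosen so that the substituent locant set {1,4,4} is lower than {2,2,5} at the first point of difference.
That gives the hydroxyl at C-3; a fluoro group at C-4; iodo groups at C-1 and C-4.
Substituent prefixes are cited in alphabetical order (multiplying prefixes like di-/tri- are ignored for ordering).
The name is 4-fluoro-1,4-diiodopentan-3-ol.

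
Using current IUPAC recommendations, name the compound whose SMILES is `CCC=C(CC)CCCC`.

Counting along the main chain through the multiple bond gives 8 carbons: the parent is octane.
A C=C double bond in the chain gives the infix -ene-.
Number the chain so that numbering from this end puts the double bond at C-3 rather than C-5.
This places the double bond between C-3 and C-4; an ethyl group at C-4.
Assembling the pieces gives 4-ethyloct-3-ene.

4-ethyloct-3-ene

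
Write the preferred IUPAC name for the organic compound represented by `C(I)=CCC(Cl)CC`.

The longest carbon chain that includes the multiple bond has 6 carbons, so the parent hydride is hexane.
There is one C=C double bond, indicated by the ending -ene.
Choose the numbering such that numbering from this end puts the double bond at C-1 rather than C-5.
That gives the double bond between C-1 and C-2; a chloro group at C-4; an iodo group at C-1.
The substituents are ordered alphabetically, ignoring any di-/tri- multipliers.
The name is 4-chloro-1-iodohex-1-ene.

4-chloro-1-iodohex-1-ene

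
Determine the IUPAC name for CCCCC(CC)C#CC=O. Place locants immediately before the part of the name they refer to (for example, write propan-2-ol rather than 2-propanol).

Counting along the main chain through the –CHO group and the multiple bond gives 8 carbons: the parent is octane.
The principal characteristic group is an aldehyde (terminal –CHO), named with the suffix -al.
A C≡C triple bond in the chain gives the infix -yne-.
Number the chain so that the aldehyde carbon is C-1 by definition.
That gives the triple bond between C-2 and C-3; an ethyl group at C-4.
Assembling the pieces gives 4-ethyloct-2-ynal.

4-ethyloct-2-ynal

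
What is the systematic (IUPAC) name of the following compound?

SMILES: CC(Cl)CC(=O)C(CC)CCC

Counting along the main chain through the carbonyl gives 8 carbons: the parent is octane.
The principal characteristic group is a ketone (C=O on an internal carbon), named with the suffix -one.
Number the chain so that numbering from this end puts the carbonyl group at C-4 rather than C-5.
With this numbering: the carbonyl at C-4; a chloro group at C-2; an ethyl group at C-5.
The substituents are ordered alphabetically, ignoring any di-/tri- multipliers.
Putting it together: 2-chloro-5-ethyloctan-4-one.

2-chloro-5-ethyloctan-4-one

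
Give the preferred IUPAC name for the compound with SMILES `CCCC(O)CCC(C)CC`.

The longest carbon chain that includes the –OH group has 9 carbons, so the parent hydride is nonane.
An alcohol (–OH) is the principal characteristic group, giving the suffix -ol.
Number the chain so that numbering from this end puts the hydroxyl group at C-4 rather than C-6.
That gives the hydroxyl at C-4; a methyl group at C-7.
The name is 7-methylnonan-4-ol.

7-methylnonan-4-ol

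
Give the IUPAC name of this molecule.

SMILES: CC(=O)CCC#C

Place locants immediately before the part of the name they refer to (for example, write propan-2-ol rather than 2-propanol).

The longest carbon chain that includes the carbonyl and the multiple bond has 6 carbons, so the parent hydride is hexane.
The principal characteristic group is a ketone (C=O on an internal carbon), named with the suffix -one.
There is one C≡C triple bond, indicated by the ending -yne.
Choose the numbering such that numbering from this end puts the carbonyl group at C-2 rather than C-5.
That gives the carbonyl at C-2; the triple bond between C-5 and C-6.
The name is hex-5-yn-2-one.

hex-5-yn-2-one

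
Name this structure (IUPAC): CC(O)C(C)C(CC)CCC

4-ethyl-3-methylheptan-2-ol

Counting along the main chain through the –OH group gives 7 carbons: the parent is heptane.
An alcohol (–OH) is the principal characteristic group, giving the suffix -ol.
The numbering direction is chosen so that numbering from this end puts the hydroxyl group at C-2 rather than C-6.
This places the hydroxyl at C-2; an ethyl group at C-4; a methyl group at C-3.
Substituent prefixes are cited in alphabetical order (multiplying prefixes like di-/tri- are ignored for ordering).
Assembling the pieces gives 4-ethyl-3-methylheptan-2-ol.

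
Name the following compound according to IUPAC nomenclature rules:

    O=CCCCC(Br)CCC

The longest carbon chain that includes the –CHO group has 8 carbons, so the parent hydride is octane.
An aldehyde (terminal –CHO) is the principal characteristic group, giving the suffix -al.
Choose the numbering such that the aldehyde carbon is C-1 by definition.
This places a bromo group at C-5.
The name is 5-bromooctanal.

5-bromooctanal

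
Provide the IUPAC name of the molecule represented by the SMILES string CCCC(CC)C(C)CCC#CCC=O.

8-ethyl-7-methylundec-3-ynal

The longest carbon chain that includes the –CHO group and the multiple bond has 11 carbons, so the parent hydride is undecane.
An aldehyde (terminal –CHO) is the principal characteristic group, giving the suffix -al.
A C≡C triple bond in the chain gives the infix -yne-.
Number the chain so that the aldehyde carbon is C-1 by definition.
With this numbering: the triple bond between C-3 and C-4; an ethyl group at C-8; a methyl group at C-7.
Substituent prefixes are cited in alphabetical order (multiplying prefixes like di-/tri- are ignored for ordering).
Putting it together: 8-ethyl-7-methylundec-3-ynal.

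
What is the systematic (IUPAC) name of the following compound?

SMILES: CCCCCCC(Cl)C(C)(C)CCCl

The longest continuous carbon chain has 10 atoms, so the parent hydride is decane.
Number the chain so that the substituent locant set {1,3,3,4} is lower than {7,8,8,10} at the first point of difference.
With this numbering: chloro groups at C-1 and C-4; two methyl groups at C-3.
Prefixes are listed alphabetically: chloro, methyl.
The name is 1,4-dichloro-3,3-dimethyldecane.

1,4-dichloro-3,3-dimethyldecane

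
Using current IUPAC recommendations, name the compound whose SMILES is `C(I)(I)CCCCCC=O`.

7,7-diiodoheptanal

The longest carbon chain that includes the –CHO group has 7 carbons, so the parent hydride is heptane.
The principal characteristic group is an aldehyde (terminal –CHO), named with the suffix -al.
Choose the numbering such that the aldehyde carbon is C-1 by definition.
That gives two iodo groups at C-7.
The name is 7,7-diiodoheptanal.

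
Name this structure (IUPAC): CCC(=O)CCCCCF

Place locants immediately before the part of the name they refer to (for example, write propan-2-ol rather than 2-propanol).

8-fluorooctan-3-one

The longest chain bearing the carbonyl is 8 carbons long (octane).
The principal characteristic group is a ketone (C=O on an internal carbon), named with the suffix -one.
Choose the numbering such that numbering from this end puts the carbonyl group at C-3 rather than C-6.
That gives the carbonyl at C-3; a fluoro group at C-8.
The name is 8-fluorooctan-3-one.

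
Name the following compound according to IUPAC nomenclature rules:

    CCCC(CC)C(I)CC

4-ethyl-3-iodoheptane

The parent chain contains 7 carbons (heptane).
Choose the numbering such that the substituent locant set {3,4} is lower than {4,5} at the first point of difference.
This places an ethyl group at C-4; an iodo group at C-3.
Prefixes are listed alphabetically: ethyl, iodo.
Assembling the pieces gives 4-ethyl-3-iodoheptane.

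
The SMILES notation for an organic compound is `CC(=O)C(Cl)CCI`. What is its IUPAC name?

3-chloro-5-iodopentan-2-one

Counting along the main chain through the carbonyl gives 5 carbons: the parent is pentane.
The highest-priority functional group is a ketone (C=O on an internal carbon), so the name ends in -one.
Choose the numbering such that numbering from this end puts the carbonyl group at C-2 rather than C-4.
This places the carbonyl at C-2; a chloro group at C-3; an iodo group at C-5.
Substituent prefixes are cited in alphabetical order (multiplying prefixes like di-/tri- are ignored for ordering).
Assembling the pieces gives 3-chloro-5-iodopentan-2-one.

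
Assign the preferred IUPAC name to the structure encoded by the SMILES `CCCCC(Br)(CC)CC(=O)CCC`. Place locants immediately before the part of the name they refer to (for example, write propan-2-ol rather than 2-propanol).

The longest carbon chain that includes the carbonyl has 10 carbons, so the parent hydride is decane.
The highest-priority functional group is a ketone (C=O on an internal carbon), so the name ends in -one.
Number the chain so that numbering from this end puts the carbonyl group at C-4 rather than C-7.
That gives the carbonyl at C-4; a bromo group at C-6; an ethyl group at C-6.
Prefixes are listed alphabetically: bromo, ethyl.
The name is 6-bromo-6-ethyldecan-4-one.

6-bromo-6-ethyldecan-4-one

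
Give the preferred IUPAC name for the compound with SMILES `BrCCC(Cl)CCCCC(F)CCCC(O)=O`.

The longest chain bearing the –COOH group is 12 carbons long (dodecane).
A carboxylic acid (terminal –COOH) is the principal characteristic group, giving the suffix -oic acid.
The numbering direction is chosen so that the carboxylic acid carbon is C-1 by definition.
This places a bromo group at C-12; a chloro group at C-10; a fluoro group at C-5.
Prefixes are listed alphabetically: bromo, chloro, fluoro.
The name is 12-bromo-10-chloro-5-fluorododecanoic acid.

12-bromo-10-chloro-5-fluorododecanoic acid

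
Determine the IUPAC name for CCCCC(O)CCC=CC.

dec-8-en-5-ol

The longest chain bearing the –OH group and the multiple bond is 10 carbons long (decane).
The principal characteristic group is an alcohol (–OH), named with the suffix -ol.
A C=C double bond in the chain gives the infix -ene-.
Number the chain so that numbering from this end puts the hydroxyl group at C-5 rather than C-6.
This places the hydroxyl at C-5; the double bond between C-8 and C-9.
Putting it together: dec-8-en-5-ol.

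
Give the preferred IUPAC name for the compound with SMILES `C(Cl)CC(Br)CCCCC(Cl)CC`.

3-bromo-1,8-dichlorodecane

The longest carbon chain is 10 atoms: the parent is decane.
Number the chain so that the substituent locant set {1,3,8} is lower than {3,8,10} at the first point of difference.
That gives a bromo group at C-3; chloro groups at C-1 and C-8.
Substituent prefixes are cited in alphabetical order (multiplying prefixes like di-/tri- are ignored for ordering).
Assembling the pieces gives 3-bromo-1,8-dichlorodecane.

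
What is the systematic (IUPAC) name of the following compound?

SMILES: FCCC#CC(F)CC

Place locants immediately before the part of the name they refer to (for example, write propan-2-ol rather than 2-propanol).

The longest carbon chain that includes the multiple bond has 7 carbons, so the parent hydride is heptane.
A C≡C triple bond in the chain gives the infix -yne-.
Choose the numbering such that numbering from this end puts the triple bond at C-3 rather than C-4.
This places the triple bond between C-3 and C-4; fluoro groups at C-1 and C-5.
The name is 1,5-difluorohept-3-yne.

1,5-difluorohept-3-yne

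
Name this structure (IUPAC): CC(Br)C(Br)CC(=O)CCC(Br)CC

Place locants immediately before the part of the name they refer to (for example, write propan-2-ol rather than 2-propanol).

The longest carbon chain that includes the carbonyl has 10 carbons, so the parent hydride is decane.
A ketone (C=O on an internal carbon) is the principal characteristic group, giving the suffix -one.
Number the chain so that numbering from this end puts the carbonyl group at C-5 rather than C-6.
With this numbering: the carbonyl at C-5; bromo groups at C-2 and C-3 and C-8.
The name is 2,3,8-tribromodecan-5-one.

2,3,8-tribromodecan-5-one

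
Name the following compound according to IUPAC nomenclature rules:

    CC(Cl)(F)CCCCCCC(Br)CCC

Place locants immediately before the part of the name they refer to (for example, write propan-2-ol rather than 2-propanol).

9-bromo-2-chloro-2-fluorododecane

The longest carbon chain is 12 atoms: the parent is dodecane.
Number the chain so that the substituent locant set {2,2,9} is lower than {4,11,11} at the first point of difference.
This places a bromo group at C-9; a chloro group at C-2; a fluoro group at C-2.
The substituents are ordered alphabetically, ignoring any di-/tri- multipliers.
Putting it together: 9-bromo-2-chloro-2-fluorododecane.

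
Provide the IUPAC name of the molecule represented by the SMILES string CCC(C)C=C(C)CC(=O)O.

The longest chain bearing the –COOH group and the multiple bond is 7 carbons long (heptane).
The highest-priority functional group is a carboxylic acid (terminal –COOH), so the name ends in -oic acid.
There is one C=C double bond, indicated by the ending -ene.
The numbering direction is chosen so that the carboxylic acid carbon is C-1 by definition.
That gives the double bond between C-3 and C-4; methyl groups at C-3 and C-5.
Assembling the pieces gives 3,5-dimethylhept-3-enoic acid.

3,5-dimethylhept-3-enoic acid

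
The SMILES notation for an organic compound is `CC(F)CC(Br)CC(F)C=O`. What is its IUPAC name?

4-bromo-2,6-difluoroheptanal

Counting along the main chain through the –CHO group gives 7 carbons: the parent is heptane.
An aldehyde (terminal –CHO) is the principal characteristic group, giving the suffix -al.
The numbering direction is chosen so that the aldehyde carbon is C-1 by definition.
That gives a bromo group at C-4; fluoro groups at C-2 and C-6.
The substituents are ordered alphabetically, ignoring any di-/tri- multipliers.
The name is 4-bromo-2,6-difluoroheptanal.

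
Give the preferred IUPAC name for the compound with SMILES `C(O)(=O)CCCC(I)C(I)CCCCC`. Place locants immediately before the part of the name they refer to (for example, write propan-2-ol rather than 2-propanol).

5,6-diiodoundecanoic acid

Counting along the main chain through the –COOH group gives 11 carbons: the parent is undecane.
The highest-priority functional group is a carboxylic acid (terminal –COOH), so the name ends in -oic acid.
The numbering direction is chosen so that the carboxylic acid carbon is C-1 by definition.
With this numbering: iodo groups at C-5 and C-6.
Putting it together: 5,6-diiodoundecanoic acid.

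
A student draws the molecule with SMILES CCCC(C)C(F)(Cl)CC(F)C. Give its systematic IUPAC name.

4-chloro-2,4-difluoro-5-methyloctane

The longest carbon chain is 8 atoms: the parent is octane.
Choose the numbering such that the substituent locant set {2,4,4,5} is lower than {4,5,5,7} at the first point of difference.
This places a chloro group at C-4; fluoro groups at C-2 and C-4; a methyl group at C-5.
The substituents are ordered alphabetically, ignoring any di-/tri- multipliers.
The name is 4-chloro-2,4-difluoro-5-methyloctane.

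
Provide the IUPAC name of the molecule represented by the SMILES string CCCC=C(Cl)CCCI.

Counting along the main chain through the multiple bond gives 8 carbons: the parent is octane.
A C=C double bond in the chain gives the infix -ene-.
Choose the numbering such that the substituent locant set {1,4} is lower than {5,8} at the first point of difference.
With this numbering: the double bond between C-4 and C-5; a chloro group at C-4; an iodo group at C-1.
Substituent prefixes are cited in alphabetical order (multiplying prefixes like di-/tri- are ignored for ordering).
Assembling the pieces gives 4-chloro-1-iodooct-4-ene.

4-chloro-1-iodooct-4-ene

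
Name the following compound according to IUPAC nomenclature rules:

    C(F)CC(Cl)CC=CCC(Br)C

2-bromo-7-chloro-9-fluoronon-4-ene

The longest carbon chain that includes the multiple bond has 9 carbons, so the parent hydride is nonane.
The chain contains a C=C double bond, so the unsaturation ending is -ene.
Choose the numbering such that numbering from this end puts the double bond at C-4 rather than C-5.
With this numbering: the double bond between C-4 and C-5; a bromo group at C-2; a chloro group at C-7; a fluoro group at C-9.
Prefixes are listed alphabetically: bromo, chloro, fluoro.
Putting it together: 2-bromo-7-chloro-9-fluoronon-4-ene.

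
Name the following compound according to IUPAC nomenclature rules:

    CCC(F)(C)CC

3-fluoro-3-methylpentane

The longest carbon chain is 5 atoms: the parent is pentane.
The molecule is symmetric, so either numbering direction gives the same locants.
This places a fluoro group at C-3; a methyl group at C-3.
Substituent prefixes are cited in alphabetical order (multiplying prefixes like di-/tri- are ignored for ordering).
The name is 3-fluoro-3-methylpentane.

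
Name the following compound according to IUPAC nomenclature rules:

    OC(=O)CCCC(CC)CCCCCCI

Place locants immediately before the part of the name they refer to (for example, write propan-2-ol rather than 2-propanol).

5-ethyl-11-iodoundecanoic acid

The longest chain bearing the –COOH group is 11 carbons long (undecane).
A carboxylic acid (terminal –COOH) is the principal characteristic group, giving the suffix -oic acid.
Number the chain so that the carboxylic acid carbon is C-1 by definition.
With this numbering: an ethyl group at C-5; an iodo group at C-11.
Substituent prefixes are cited in alphabetical order (multiplying prefixes like di-/tri- are ignored for ordering).
The name is 5-ethyl-11-iodoundecanoic acid.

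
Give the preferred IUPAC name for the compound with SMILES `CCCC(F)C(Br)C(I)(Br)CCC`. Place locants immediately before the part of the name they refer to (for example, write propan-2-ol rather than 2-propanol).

4,5-dibromo-6-fluoro-4-iodononane

The longest carbon chain is 9 atoms: the parent is nonane.
Choose the numbering such that the substituent locant set {4,4,5,6} is lower than {4,5,6,6} at the first point of difference.
This places bromo groups at C-4 and C-5; a fluoro group at C-6; an iodo group at C-4.
Prefixes are listed alphabetically: bromo, fluoro, iodo.
Putting it together: 4,5-dibromo-6-fluoro-4-iodononane.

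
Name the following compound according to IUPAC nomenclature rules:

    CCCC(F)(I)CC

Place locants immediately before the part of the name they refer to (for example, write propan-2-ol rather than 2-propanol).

The longest carbon chain is 6 atoms: the parent is hexane.
Number the chain so that the substituent locant set {3,3} is lower than {4,4} at the first point of difference.
That gives a fluoro group at C-3; an iodo group at C-3.
The substituents are ordered alphabetically, ignoring any di-/tri- multipliers.
The name is 3-fluoro-3-iodohexane.

3-fluoro-3-iodohexane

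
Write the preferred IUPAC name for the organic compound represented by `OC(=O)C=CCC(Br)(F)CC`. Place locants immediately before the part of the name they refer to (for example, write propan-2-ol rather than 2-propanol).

Counting along the main chain through the –COOH group and the multiple bond gives 7 carbons: the parent is heptane.
The principal characteristic group is a carboxylic acid (terminal –COOH), named with the suffix -oic acid.
The chain contains a C=C double bond, so the unsaturation ending is -ene.
Choose the numbering such that the carboxylic acid carbon is C-1 by definition.
This places the double bond between C-2 and C-3; a bromo group at C-5; a fluoro group at C-5.
Substituent prefixes are cited in alphabetical order (multiplying prefixes like di-/tri- are ignored for ordering).
The name is 5-bromo-5-fluorohept-2-enoic acid.

5-bromo-5-fluorohept-2-enoic acid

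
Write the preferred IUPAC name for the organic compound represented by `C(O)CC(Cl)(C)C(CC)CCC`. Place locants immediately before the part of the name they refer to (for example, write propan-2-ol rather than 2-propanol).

3-chloro-4-ethyl-3-methylheptan-1-ol

Counting along the main chain through the –OH group gives 7 carbons: the parent is heptane.
The principal characteristic group is an alcohol (–OH), named with the suffix -ol.
Choose the numbering such that numbering from this end puts the hydroxyl group at C-1 rather than C-7.
With this numbering: the hydroxyl at C-1; a chloro group at C-3; an ethyl group at C-4; a methyl group at C-3.
Prefixes are listed alphabetically: chloro, ethyl, methyl.
Putting it together: 3-chloro-4-ethyl-3-methylheptan-1-ol.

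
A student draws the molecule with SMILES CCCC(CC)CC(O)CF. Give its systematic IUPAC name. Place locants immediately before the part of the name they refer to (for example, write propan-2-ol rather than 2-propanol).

4-ethyl-1-fluoroheptan-2-ol

Counting along the main chain through the –OH group gives 7 carbons: the parent is heptane.
The highest-priority functional group is an alcohol (–OH), so the name ends in -ol.
The numbering direction is chosen so that numbering from this end puts the hydroxyl group at C-2 rather than C-6.
With this numbering: the hydroxyl at C-2; an ethyl group at C-4; a fluoro group at C-1.
The substituents are ordered alphabetically, ignoring any di-/tri- multipliers.
Putting it together: 4-ethyl-1-fluoroheptan-2-ol.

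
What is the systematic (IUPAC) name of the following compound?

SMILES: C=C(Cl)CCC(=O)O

4-chloropent-4-enoic acid

Counting along the main chain through the –COOH group and the multiple bond gives 5 carbons: the parent is pentane.
The principal characteristic group is a carboxylic acid (terminal –COOH), named with the suffix -oic acid.
There is one C=C double bond, indicated by the ending -ene.
The numbering direction is chosen so that the carboxylic acid carbon is C-1 by definition.
That gives the double bond between C-4 and C-5; a chloro group at C-4.
Putting it together: 4-chloropent-4-enoic acid.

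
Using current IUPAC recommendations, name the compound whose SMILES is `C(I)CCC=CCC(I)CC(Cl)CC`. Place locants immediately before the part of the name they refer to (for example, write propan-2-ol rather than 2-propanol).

9-chloro-1,7-diiodoundec-4-ene

Counting along the main chain through the multiple bond gives 11 carbons: the parent is undecane.
A C=C double bond in the chain gives the infix -ene-.
Number the chain so that numbering from this end puts the double bond at C-4 rather than C-7.
That gives the double bond between C-4 and C-5; a chloro group at C-9; iodo groups at C-1 and C-7.
Substituent prefixes are cited in alphabetical order (multiplying prefixes like di-/tri- are ignored for ordering).
Assembling the pieces gives 9-chloro-1,7-diiodoundec-4-ene.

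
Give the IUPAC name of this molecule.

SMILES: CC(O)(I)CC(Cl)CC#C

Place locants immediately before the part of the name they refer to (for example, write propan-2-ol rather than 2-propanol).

4-chloro-2-iodohept-6-yn-2-ol

The longest carbon chain that includes the –OH group and the multiple bond has 7 carbons, so the parent hydride is heptane.
The highest-priority functional group is an alcohol (–OH), so the name ends in -ol.
A C≡C triple bond in the chain gives the infix -yne-.
Choose the numbering such that numbering from this end puts the hydroxyl group at C-2 rather than C-6.
That gives the hydroxyl at C-2; the triple bond between C-6 and C-7; a chloro group at C-4; an iodo group at C-2.
Prefixes are listed alphabetically: chloro, iodo.
Putting it together: 4-chloro-2-iodohept-6-yn-2-ol.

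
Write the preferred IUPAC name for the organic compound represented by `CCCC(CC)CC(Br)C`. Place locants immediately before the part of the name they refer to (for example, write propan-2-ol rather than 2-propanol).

2-bromo-4-ethylheptane

The longest carbon chain is 7 atoms: the parent is heptane.
Number the chain so that the substituent locant set {2,4} is lower than {4,6} at the first point of difference.
This places a bromo group at C-2; an ethyl group at C-4.
Prefixes are listed alphabetically: bromo, ethyl.
The name is 2-bromo-4-ethylheptane.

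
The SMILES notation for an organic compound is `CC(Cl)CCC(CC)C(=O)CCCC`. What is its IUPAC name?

9-chloro-6-ethyldecan-5-one

The longest carbon chain that includes the carbonyl has 10 carbons, so the parent hydride is decane.
A ketone (C=O on an internal carbon) is the principal characteristic group, giving the suffix -one.
The numbering direction is chosen so that numbering from this end puts the carbonyl group at C-5 rather than C-6.
That gives the carbonyl at C-5; a chloro group at C-9; an ethyl group at C-6.
Prefixes are listed alphabetically: chloro, ethyl.
The name is 9-chloro-6-ethyldecan-5-one.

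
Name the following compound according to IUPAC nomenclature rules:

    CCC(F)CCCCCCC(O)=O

The longest carbon chain that includes the –COOH group has 10 carbons, so the parent hydride is decane.
The principal characteristic group is a carboxylic acid (terminal –COOH), named with the suffix -oic acid.
Number the chain so that the carboxylic acid carbon is C-1 by definition.
That gives a fluoro group at C-8.
Putting it together: 8-fluorodecanoic acid.

8-fluorodecanoic acid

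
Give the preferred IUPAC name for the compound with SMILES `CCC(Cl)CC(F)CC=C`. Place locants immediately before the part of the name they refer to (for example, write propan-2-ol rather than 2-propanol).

6-chloro-4-fluorooct-1-ene

The longest chain bearing the multiple bond is 8 carbons long (octane).
The chain contains a C=C double bond, so the unsaturation ending is -ene.
Number the chain so that numbering from this end puts the double bond at C-1 rather than C-7.
That gives the double bond between C-1 and C-2; a chloro group at C-6; a fluoro group at C-4.
Prefixes are listed alphabetically: chloro, fluoro.
Putting it together: 6-chloro-4-fluorooct-1-ene.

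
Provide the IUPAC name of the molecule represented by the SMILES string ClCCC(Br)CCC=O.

The longest chain bearing the –CHO group is 6 carbons long (hexane).
The highest-priority functional group is an aldehyde (terminal –CHO), so the name ends in -al.
Number the chain so that the aldehyde carbon is C-1 by definition.
That gives a bromo group at C-4; a chloro group at C-6.
The substituents are ordered alphabetically, ignoring any di-/tri- multipliers.
Putting it together: 4-bromo-6-chlorohexanal.

4-bromo-6-chlorohexanal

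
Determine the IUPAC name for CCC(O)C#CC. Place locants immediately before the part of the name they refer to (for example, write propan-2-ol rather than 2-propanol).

The longest chain bearing the –OH group and the multiple bond is 6 carbons long (hexane).
The principal characteristic group is an alcohol (–OH), named with the suffix -ol.
The chain contains a C≡C triple bond, so the unsaturation ending is -yne.
Choose the numbering such that numbering from this end puts the hydroxyl group at C-3 rather than C-4.
That gives the hydroxyl at C-3; the triple bond between C-4 and C-5.
Assembling the pieces gives hex-4-yn-3-ol.

hex-4-yn-3-ol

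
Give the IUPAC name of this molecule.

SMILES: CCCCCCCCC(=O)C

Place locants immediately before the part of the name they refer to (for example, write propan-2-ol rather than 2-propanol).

The longest carbon chain that includes the carbonyl has 10 carbons, so the parent hydride is decane.
The highest-priority functional group is a ketone (C=O on an internal carbon), so the name ends in -one.
Number the chain so that numbering from this end puts the carbonyl group at C-2 rather than C-9.
With this numbering: the carbonyl at C-2.
Putting it together: decan-2-one.

decan-2-one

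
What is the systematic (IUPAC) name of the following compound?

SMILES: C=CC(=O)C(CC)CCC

4-ethylhept-1-en-3-one

The longest chain bearing the carbonyl and the multiple bond is 7 carbons long (heptane).
A ketone (C=O on an internal carbon) is the principal characteristic group, giving the suffix -one.
There is one C=C double bond, indicated by the ending -ene.
Number the chain so that numbering from this end puts the carbonyl group at C-3 rather than C-5.
That gives the carbonyl at C-3; the double bond between C-1 and C-2; an ethyl group at C-4.
Putting it together: 4-ethylhept-1-en-3-one.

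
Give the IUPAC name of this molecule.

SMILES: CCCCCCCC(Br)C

2-bromononane

The parent chain contains 9 carbons (nonane).
Choose the numbering such that the substituent locant set {2} is lower than {8} at the first point of difference.
This places a bromo group at C-2.
Assembling the pieces gives 2-bromononane.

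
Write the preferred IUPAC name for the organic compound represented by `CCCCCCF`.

1-fluorohexane

The parent chain contains 6 carbons (hexane).
Choose the numbering such that the substituent locant set {1} is lower than {6} at the first point of difference.
This places a fluoro group at C-1.
Assembling the pieces gives 1-fluorohexane.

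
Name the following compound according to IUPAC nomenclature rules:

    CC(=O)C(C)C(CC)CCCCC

The longest carbon chain that includes the carbonyl has 9 carbons, so the parent hydride is nonane.
The principal characteristic group is a ketone (C=O on an internal carbon), named with the suffix -one.
Choose the numbering such that numbering from this end puts the carbonyl group at C-2 rather than C-8.
That gives the carbonyl at C-2; an ethyl group at C-4; a methyl group at C-3.
Prefixes are listed alphabetically: ethyl, methyl.
Putting it together: 4-ethyl-3-methylnonan-2-one.

4-ethyl-3-methylnonan-2-one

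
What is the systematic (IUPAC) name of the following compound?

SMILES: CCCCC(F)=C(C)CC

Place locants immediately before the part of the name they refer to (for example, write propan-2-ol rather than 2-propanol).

4-fluoro-3-methyloct-3-ene

Counting along the main chain through the multiple bond gives 8 carbons: the parent is octane.
A C=C double bond in the chain gives the infix -ene-.
The numbering direction is chosen so that numbering from this end puts the double bond at C-3 rather than C-5.
That gives the double bond between C-3 and C-4; a fluoro group at C-4; a methyl group at C-3.
The substituents are ordered alphabetically, ignoring any di-/tri- multipliers.
The name is 4-fluoro-3-methyloct-3-ene.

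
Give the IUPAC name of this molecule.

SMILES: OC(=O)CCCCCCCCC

Counting along the main chain through the –COOH group gives 10 carbons: the parent is decane.
The principal characteristic group is a carboxylic acid (terminal –COOH), named with the suffix -oic acid.
Number the chain so that the carboxylic acid carbon is C-1 by definition.
Putting it together: decanoic acid.

decanoic acid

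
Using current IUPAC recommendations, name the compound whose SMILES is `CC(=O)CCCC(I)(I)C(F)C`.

The longest chain bearing the carbonyl is 8 carbons long (octane).
The principal characteristic group is a ketone (C=O on an internal carbon), named with the suffix -one.
Number the chain so that numbering from this end puts the carbonyl group at C-2 rather than C-7.
That gives the carbonyl at C-2; a fluoro group at C-7; two iodo groups at C-6.
Prefixes are listed alphabetically: fluoro, iodo.
Putting it together: 7-fluoro-6,6-diiodooctan-2-one.

7-fluoro-6,6-diiodooctan-2-one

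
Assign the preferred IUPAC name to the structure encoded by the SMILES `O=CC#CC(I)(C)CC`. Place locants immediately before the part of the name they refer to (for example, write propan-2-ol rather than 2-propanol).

4-iodo-4-methylhex-2-ynal

The longest carbon chain that includes the –CHO group and the multiple bond has 6 carbons, so the parent hydride is hexane.
An aldehyde (terminal –CHO) is the principal characteristic group, giving the suffix -al.
A C≡C triple bond in the chain gives the infix -yne-.
Choose the numbering such that the aldehyde carbon is C-1 by definition.
That gives the triple bond between C-2 and C-3; an iodo group at C-4; a methyl group at C-4.
Prefixes are listed alphabetically: iodo, methyl.
Putting it together: 4-iodo-4-methylhex-2-ynal.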